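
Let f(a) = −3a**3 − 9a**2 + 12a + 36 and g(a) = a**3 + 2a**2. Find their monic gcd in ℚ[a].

a + 2

By polynomial division,
  −3a**3 − 9a**2 + 12a + 36 = (−3)(a**3 + 2a**2) + (−3a**2 + 12a + 36)
  a**3 + 2a**2 = (−(1/3)a − 2)(−3a**2 + 12a + 36) + (36a + 72)
  −3a**2 + 12a + 36 = (−(1/12)a + 1/2)(36a + 72) + (0)
Last nonzero remainder: 36a + 72. Dividing through by 36 gives the monic gcd a + 2.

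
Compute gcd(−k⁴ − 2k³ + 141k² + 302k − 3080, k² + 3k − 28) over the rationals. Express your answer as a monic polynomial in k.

Apply the Euclidean algorithm:
  −k⁴ − 2k³ + 141k² + 302k − 3080 = (−k² + k + 110)(k² + 3k − 28) + (0)
The last nonzero remainder k² + 3k − 28 is already monic.

k² + 3k − 28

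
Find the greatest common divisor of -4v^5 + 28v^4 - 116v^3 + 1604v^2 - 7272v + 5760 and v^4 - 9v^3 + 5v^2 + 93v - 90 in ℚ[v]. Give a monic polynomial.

Repeated division with remainder:
  -4v^5 + 28v^4 - 116v^3 + 1604v^2 - 7272v + 5760 = (-4v - 8)(v^4 - 9v^3 + 5v^2 + 93v - 90) + (-168v^3 + 2016v^2 - 6888v + 5040)
  v^4 - 9v^3 + 5v^2 + 93v - 90 = (-(1/168)v - 1/56)(-168v^3 + 2016v^2 - 6888v + 5040) + (0)
Last nonzero remainder: -168v^3 + 2016v^2 - 6888v + 5040. Dividing through by -168 gives the monic gcd v^3 - 12v^2 + 41v - 30.

v^3 - 12v^2 + 41v - 30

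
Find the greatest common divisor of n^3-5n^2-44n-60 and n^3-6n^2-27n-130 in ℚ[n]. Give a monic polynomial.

n-10

Euclidean algorithm in ℚ[n]:
  n^3-5n^2-44n-60 = (n^3-6n^2-27n-130) + (n^2-17n+70)
  n^3-6n^2-27n-130 = (n+11)(n^2-17n+70) + (90n-900)
  n^2-17n+70 = ((1/90)n-7/90)(90n-900) + (0)
Last nonzero remainder: 90n-900. Dividing through by 90 gives the monic gcd n-10.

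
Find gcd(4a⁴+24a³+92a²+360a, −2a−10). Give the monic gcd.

By polynomial division,
  4a⁴+24a³+92a²+360a = (−2a³−2a²−36a)(−2a−10) + (0)
Last nonzero remainder: −2a−10. Dividing through by −2 gives the monic gcd a+5.

a+5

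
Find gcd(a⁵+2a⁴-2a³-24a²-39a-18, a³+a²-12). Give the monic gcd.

Apply the Euclidean algorithm:
  a⁵+2a⁴-2a³-24a²-39a-18 = (a²+a-3)(a³+a²-12) + (-9a²-27a-54)
  a³+a²-12 = (-(1/9)a+2/9)(-9a²-27a-54) + (0)
Last nonzero remainder: -9a²-27a-54. Dividing through by -9 gives the monic gcd a²+3a+6.

a²+3a+6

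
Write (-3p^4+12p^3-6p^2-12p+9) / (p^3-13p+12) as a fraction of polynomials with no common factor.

(-3p^2+3)/(p+4)

By polynomial division,
  -3p^4+12p^3-6p^2-12p+9 = (-3p+12)(p^3-13p+12) + (-45p^2+180p-135)
  p^3-13p+12 = (-(1/45)p-4/45)(-45p^2+180p-135) + (0)
Last nonzero remainder: -45p^2+180p-135. Dividing through by -45 gives the monic gcd p^2-4p+3.
Cancel p^2-4p+3 from numerator and denominator to get the reduced form.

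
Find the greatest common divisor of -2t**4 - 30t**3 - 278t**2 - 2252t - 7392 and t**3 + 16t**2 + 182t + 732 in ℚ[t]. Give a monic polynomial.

t + 6

By polynomial division,
  -2t**4 - 30t**3 - 278t**2 - 2252t - 7392 = (-2t + 2)(t**3 + 16t**2 + 182t + 732) + (54t**2 - 1152t - 8856)
  t**3 + 16t**2 + 182t + 732 = ((1/54)t + 56/81)(54t**2 - 1152t - 8856) + ((10282/9)t + 20564/3)
  54t**2 - 1152t - 8856 = ((243/5141)t - 6642/5141)((10282/9)t + 20564/3) + (0)
Last nonzero remainder: (10282/9)t + 20564/3. Dividing through by 10282/9 gives the monic gcd t + 6.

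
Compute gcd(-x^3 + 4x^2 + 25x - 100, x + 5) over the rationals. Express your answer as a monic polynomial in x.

x + 5

By polynomial division,
  -x^3 + 4x^2 + 25x - 100 = (-x^2 + 9x - 20)(x + 5) + (0)
The last nonzero remainder x + 5 is already monic.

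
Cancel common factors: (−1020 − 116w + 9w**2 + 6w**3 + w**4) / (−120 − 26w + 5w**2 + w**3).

(34 + 5w + w**2)/(4 + w)

Apply the Euclidean algorithm:
  w**4 + 6w**3 + 9w**2 − 116w − 1020 = (w + 1)(w**3 + 5w**2 − 26w − 120) + (30w**2 + 30w − 900)
  w**3 + 5w**2 − 26w − 120 = ((1/30)w + 2/15)(30w**2 + 30w − 900) + (0)
Last nonzero remainder: 30w**2 + 30w − 900. Dividing through by 30 gives the monic gcd w**2 + w − 30.
Cancel w**2 + w − 30 from numerator and denominator to get the reduced form.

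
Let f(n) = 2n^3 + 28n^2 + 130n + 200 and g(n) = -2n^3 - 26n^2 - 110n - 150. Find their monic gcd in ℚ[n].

n^2 + 10n + 25

By polynomial division,
  2n^3 + 28n^2 + 130n + 200 = (-1)(-2n^3 - 26n^2 - 110n - 150) + (2n^2 + 20n + 50)
  -2n^3 - 26n^2 - 110n - 150 = (-n - 3)(2n^2 + 20n + 50) + (0)
Last nonzero remainder: 2n^2 + 20n + 50. Dividing through by 2 gives the monic gcd n^2 + 10n + 25.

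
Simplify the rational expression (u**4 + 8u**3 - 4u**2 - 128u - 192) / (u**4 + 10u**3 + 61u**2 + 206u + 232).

Apply the Euclidean algorithm:
  u**4 + 8u**3 - 4u**2 - 128u - 192 = (u**4 + 10u**3 + 61u**2 + 206u + 232) + (-2u**3 - 65u**2 - 334u - 424)
  u**4 + 10u**3 + 61u**2 + 206u + 232 = (-(1/2)u + 45/4)(-2u**3 - 65u**2 - 334u - 424) + ((2501/4)u**2 + (7503/2)u + 5002)
  -2u**3 - 65u**2 - 334u - 424 = (-(8/2501)u - 212/2501)((2501/4)u**2 + (7503/2)u + 5002) + (0)
Last nonzero remainder: (2501/4)u**2 + (7503/2)u + 5002. Dividing through by 2501/4 gives the monic gcd u**2 + 6u + 8.
Cancel u**2 + 6u + 8 from numerator and denominator to get the reduced form.

(u**2 + 2u - 24)/(u**2 + 4u + 29)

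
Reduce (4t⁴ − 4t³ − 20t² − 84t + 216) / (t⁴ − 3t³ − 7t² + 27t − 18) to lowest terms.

Euclidean algorithm in ℚ[t]:
  4t⁴ − 4t³ − 20t² − 84t + 216 = (4)(t⁴ − 3t³ − 7t² + 27t − 18) + (8t³ + 8t² − 192t + 288)
  t⁴ − 3t³ − 7t² + 27t − 18 = ((1/8)t − 1/2)(8t³ + 8t² − 192t + 288) + (21t² − 105t + 126)
  8t³ + 8t² − 192t + 288 = ((8/21)t + 16/7)(21t² − 105t + 126) + (0)
Last nonzero remainder: 21t² − 105t + 126. Dividing through by 21 gives the monic gcd t² − 5t + 6.
Cancel t² − 5t + 6 from numerator and denominator to get the reduced form.

(4t² + 16t + 36)/(t² + 2t − 3)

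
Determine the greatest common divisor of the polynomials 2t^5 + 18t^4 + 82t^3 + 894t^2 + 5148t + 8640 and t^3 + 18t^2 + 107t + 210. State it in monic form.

Euclidean algorithm in ℚ[t]:
  2t^5 + 18t^4 + 82t^3 + 894t^2 + 5148t + 8640 = (2t^2 - 18t + 192)(t^3 + 18t^2 + 107t + 210) + (-1056t^2 - 11616t - 31680)
  t^3 + 18t^2 + 107t + 210 = (-(1/1056)t - 7/1056)(-1056t^2 - 11616t - 31680) + (0)
Last nonzero remainder: -1056t^2 - 11616t - 31680. Dividing through by -1056 gives the monic gcd t^2 + 11t + 30.

t^2 + 11t + 30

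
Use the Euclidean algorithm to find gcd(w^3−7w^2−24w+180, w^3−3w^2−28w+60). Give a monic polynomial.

w^2−w−30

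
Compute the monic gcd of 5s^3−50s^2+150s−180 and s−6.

s−6

By polynomial division,
  5s^3−50s^2+150s−180 = (5s^2−20s+30)(s−6) + (0)
The last nonzero remainder s−6 is already monic.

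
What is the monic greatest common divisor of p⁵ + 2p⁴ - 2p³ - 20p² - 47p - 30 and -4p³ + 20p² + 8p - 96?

By polynomial division,
  p⁵ + 2p⁴ - 2p³ - 20p² - 47p - 30 = (-(1/4)p² - (7/4)p - 35/4)(-4p³ + 20p² + 8p - 96) + (145p² - 145p - 870)
  -4p³ + 20p² + 8p - 96 = (-(4/145)p + 16/145)(145p² - 145p - 870) + (0)
Last nonzero remainder: 145p² - 145p - 870. Dividing through by 145 gives the monic gcd p² - p - 6.

p² - p - 6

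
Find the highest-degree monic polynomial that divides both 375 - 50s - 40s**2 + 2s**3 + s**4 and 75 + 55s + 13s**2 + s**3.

25 + 10s + s**2

Euclidean algorithm in ℚ[s]:
  s**4 + 2s**3 - 40s**2 - 50s + 375 = (s - 11)(s**3 + 13s**2 + 55s + 75) + (48s**2 + 480s + 1200)
  s**3 + 13s**2 + 55s + 75 = ((1/48)s + 1/16)(48s**2 + 480s + 1200) + (0)
Last nonzero remainder: 48s**2 + 480s + 1200. Dividing through by 48 gives the monic gcd s**2 + 10s + 25.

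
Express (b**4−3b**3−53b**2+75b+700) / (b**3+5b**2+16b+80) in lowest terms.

(b**3−8b**2−13b+140)/(b**2+16)

Repeated division with remainder:
  b**4−3b**3−53b**2+75b+700 = (b−8)(b**3+5b**2+16b+80) + (−29b**2+123b+1340)
  b**3+5b**2+16b+80 = (−(1/29)b−268/841)(−29b**2+123b+1340) + ((85280/841)b+426400/841)
  −29b**2+123b+1340 = (−(24389/85280)b+56347/21320)((85280/841)b+426400/841) + (0)
Last nonzero remainder: (85280/841)b+426400/841. Dividing through by 85280/841 gives the monic gcd b+5.
Cancel b+5 from numerator and denominator to get the reduced form.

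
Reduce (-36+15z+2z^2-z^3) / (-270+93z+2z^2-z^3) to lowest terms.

Repeated division with remainder:
  -z^3+2z^2+15z-36 = (-z^3+2z^2+93z-270) + (-78z+234)
  -z^3+2z^2+93z-270 = ((1/78)z^2+(1/78)z-15/13)(-78z+234) + (0)
Last nonzero remainder: -78z+234. Dividing through by -78 gives the monic gcd z-3.
Cancel z-3 from numerator and denominator to get the reduced form.

(-12+z+z^2)/(-90+z+z^2)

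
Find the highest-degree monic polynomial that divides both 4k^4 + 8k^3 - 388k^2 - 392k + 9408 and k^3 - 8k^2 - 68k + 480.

k^2 + 2k - 48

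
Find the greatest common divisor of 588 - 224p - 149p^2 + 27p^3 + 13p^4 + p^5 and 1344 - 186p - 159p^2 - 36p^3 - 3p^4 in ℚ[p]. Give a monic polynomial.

Repeated division with remainder:
  p^5 + 13p^4 + 27p^3 - 149p^2 - 224p + 588 = (-(1/3)p - 1/3)(-3p^4 - 36p^3 - 159p^2 - 186p + 1344) + (-38p^3 - 264p^2 + 162p + 1036)
  -3p^4 - 36p^3 - 159p^2 - 186p + 1344 = ((3/38)p + 144/361)(-38p^3 - 264p^2 + 162p + 1036) + (-(24000/361)p^2 - (120000/361)p + 336000/361)
  -38p^3 - 264p^2 + 162p + 1036 = ((6859/12000)p + 13357/12000)(-(24000/361)p^2 - (120000/361)p + 336000/361) + (0)
Last nonzero remainder: -(24000/361)p^2 - (120000/361)p + 336000/361. Dividing through by -24000/361 gives the monic gcd p^2 + 5p - 14.

-14 + 5p + p^2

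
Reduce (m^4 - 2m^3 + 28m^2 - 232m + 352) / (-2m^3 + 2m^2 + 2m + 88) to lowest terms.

(-m^3 - 2m^2 - 36m + 88)/(2m^2 + 6m + 22)

Euclidean algorithm in ℚ[m]:
  m^4 - 2m^3 + 28m^2 - 232m + 352 = (-(1/2)m + 1/2)(-2m^3 + 2m^2 + 2m + 88) + (28m^2 - 189m + 308)
  -2m^3 + 2m^2 + 2m + 88 = (-(1/14)m - 23/56)(28m^2 - 189m + 308) + (-(429/8)m + 429/2)
  28m^2 - 189m + 308 = (-(224/429)m + 56/39)(-(429/8)m + 429/2) + (0)
Last nonzero remainder: -(429/8)m + 429/2. Dividing through by -429/8 gives the monic gcd m - 4.
Cancel m - 4 from numerator and denominator to get the reduced form.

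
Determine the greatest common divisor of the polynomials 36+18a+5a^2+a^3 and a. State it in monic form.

1

Repeated division with remainder:
  a^3+5a^2+18a+36 = (a^2+5a+18)(a) + (36)
  a = ((1/36)a)(36) + (0)
The last nonzero remainder is the constant 36, so the polynomials are coprime and gcd = 1.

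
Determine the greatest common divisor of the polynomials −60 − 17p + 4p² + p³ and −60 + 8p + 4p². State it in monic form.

Repeated division with remainder:
  p³ + 4p² − 17p − 60 = ((1/4)p + 1/2)(4p² + 8p − 60) + (−6p − 30)
  4p² + 8p − 60 = (−(2/3)p + 2)(−6p − 30) + (0)
Last nonzero remainder: −6p − 30. Dividing through by −6 gives the monic gcd p + 5.

5 + p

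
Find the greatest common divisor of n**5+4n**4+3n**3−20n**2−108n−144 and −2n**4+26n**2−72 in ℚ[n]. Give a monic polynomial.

Euclidean algorithm in ℚ[n]:
  n**5+4n**4+3n**3−20n**2−108n−144 = (−(1/2)n−2)(−2n**4+26n**2−72) + (16n**3+32n**2−144n−288)
  −2n**4+26n**2−72 = (−(1/8)n+1/4)(16n**3+32n**2−144n−288) + (0)
Last nonzero remainder: 16n**3+32n**2−144n−288. Dividing through by 16 gives the monic gcd n**3+2n**2−9n−18.

n**3+2n**2−9n−18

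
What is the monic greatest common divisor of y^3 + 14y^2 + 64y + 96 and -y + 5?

By polynomial division,
  y^3 + 14y^2 + 64y + 96 = (-y^2 - 19y - 159)(-y + 5) + (891)
  -y + 5 = (-(1/891)y + 5/891)(891) + (0)
The last nonzero remainder is the constant 891, so the polynomials are coprime and gcd = 1.

1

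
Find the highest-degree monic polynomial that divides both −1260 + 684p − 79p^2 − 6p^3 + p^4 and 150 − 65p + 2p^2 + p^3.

Euclidean algorithm in ℚ[p]:
  p^4 − 6p^3 − 79p^2 + 684p − 1260 = (p − 8)(p^3 + 2p^2 − 65p + 150) + (2p^2 + 14p − 60)
  p^3 + 2p^2 − 65p + 150 = ((1/2)p − 5/2)(2p^2 + 14p − 60) + (0)
Last nonzero remainder: 2p^2 + 14p − 60. Dividing through by 2 gives the monic gcd p^2 + 7p − 30.

−30 + 7p + p^2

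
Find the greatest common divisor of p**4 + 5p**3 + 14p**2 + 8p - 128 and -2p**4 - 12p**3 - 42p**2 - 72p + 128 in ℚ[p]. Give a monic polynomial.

Apply the Euclidean algorithm:
  p**4 + 5p**3 + 14p**2 + 8p - 128 = (-1/2)(-2p**4 - 12p**3 - 42p**2 - 72p + 128) + (-p**3 - 7p**2 - 28p - 64)
  -2p**4 - 12p**3 - 42p**2 - 72p + 128 = (2p - 2)(-p**3 - 7p**2 - 28p - 64) + (0)
Last nonzero remainder: -p**3 - 7p**2 - 28p - 64. Dividing through by -1 gives the monic gcd p**3 + 7p**2 + 28p + 64.

p**3 + 7p**2 + 28p + 64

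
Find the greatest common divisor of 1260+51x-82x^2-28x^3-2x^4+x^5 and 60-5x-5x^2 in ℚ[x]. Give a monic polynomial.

-12+x+x^2

Repeated division with remainder:
  x^5-2x^4-28x^3-82x^2+51x+1260 = (-(1/5)x^3+(3/5)x^2+(13/5)x+21)(-5x^2-5x+60) + (0)
Last nonzero remainder: -5x^2-5x+60. Dividing through by -5 gives the monic gcd x^2+x-12.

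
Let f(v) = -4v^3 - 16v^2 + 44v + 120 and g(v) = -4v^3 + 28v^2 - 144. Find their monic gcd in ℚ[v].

v^2 - v - 6

Euclidean algorithm in ℚ[v]:
  -4v^3 - 16v^2 + 44v + 120 = (-4v^3 + 28v^2 - 144) + (-44v^2 + 44v + 264)
  -4v^3 + 28v^2 - 144 = ((1/11)v - 6/11)(-44v^2 + 44v + 264) + (0)
Last nonzero remainder: -44v^2 + 44v + 264. Dividing through by -44 gives the monic gcd v^2 - v - 6.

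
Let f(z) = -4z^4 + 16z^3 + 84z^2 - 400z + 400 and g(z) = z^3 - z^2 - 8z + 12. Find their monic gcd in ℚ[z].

Apply the Euclidean algorithm:
  -4z^4 + 16z^3 + 84z^2 - 400z + 400 = (-4z + 12)(z^3 - z^2 - 8z + 12) + (64z^2 - 256z + 256)
  z^3 - z^2 - 8z + 12 = ((1/64)z + 3/64)(64z^2 - 256z + 256) + (0)
Last nonzero remainder: 64z^2 - 256z + 256. Dividing through by 64 gives the monic gcd z^2 - 4z + 4.

z^2 - 4z + 4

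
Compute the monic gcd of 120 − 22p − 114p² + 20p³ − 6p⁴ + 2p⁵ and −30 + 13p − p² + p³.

15 + p + p²

Euclidean algorithm in ℚ[p]:
  2p⁵ − 6p⁴ + 20p³ − 114p² − 22p + 120 = (2p² − 4p − 10)(p³ − p² + 13p − 30) + (−12p² − 12p − 180)
  p³ − p² + 13p − 30 = (−(1/12)p + 1/6)(−12p² − 12p − 180) + (0)
Last nonzero remainder: −12p² − 12p − 180. Dividing through by −12 gives the monic gcd p² + p + 15.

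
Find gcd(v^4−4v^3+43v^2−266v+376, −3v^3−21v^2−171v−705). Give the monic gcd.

v^2+2v+47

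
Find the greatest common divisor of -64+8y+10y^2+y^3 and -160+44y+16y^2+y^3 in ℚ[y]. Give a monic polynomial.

-16+6y+y^2

Repeated division with remainder:
  y^3+10y^2+8y-64 = (y^3+16y^2+44y-160) + (-6y^2-36y+96)
  y^3+16y^2+44y-160 = (-(1/6)y-5/3)(-6y^2-36y+96) + (0)
Last nonzero remainder: -6y^2-36y+96. Dividing through by -6 gives the monic gcd y^2+6y-16.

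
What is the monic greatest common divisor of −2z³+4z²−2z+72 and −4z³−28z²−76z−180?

z²+2z+9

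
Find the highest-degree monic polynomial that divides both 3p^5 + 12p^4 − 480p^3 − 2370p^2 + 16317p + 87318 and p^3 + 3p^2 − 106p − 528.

p^2 − 5p − 66

By polynomial division,
  3p^5 + 12p^4 − 480p^3 − 2370p^2 + 16317p + 87318 = (3p^2 + 3p − 171)(p^3 + 3p^2 − 106p − 528) + (45p^2 − 225p − 2970)
  p^3 + 3p^2 − 106p − 528 = ((1/45)p + 8/45)(45p^2 − 225p − 2970) + (0)
Last nonzero remainder: 45p^2 − 225p − 2970. Dividing through by 45 gives the monic gcd p^2 − 5p − 66.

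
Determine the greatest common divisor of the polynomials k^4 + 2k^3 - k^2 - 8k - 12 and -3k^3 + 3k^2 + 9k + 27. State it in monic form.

k^2 + 2k + 3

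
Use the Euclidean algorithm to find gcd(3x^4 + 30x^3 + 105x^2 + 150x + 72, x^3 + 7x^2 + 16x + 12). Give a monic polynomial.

Apply the Euclidean algorithm:
  3x^4 + 30x^3 + 105x^2 + 150x + 72 = (3x + 9)(x^3 + 7x^2 + 16x + 12) + (−6x^2 − 30x − 36)
  x^3 + 7x^2 + 16x + 12 = (−(1/6)x − 1/3)(−6x^2 − 30x − 36) + (0)
Last nonzero remainder: −6x^2 − 30x − 36. Dividing through by −6 gives the monic gcd x^2 + 5x + 6.

x^2 + 5x + 6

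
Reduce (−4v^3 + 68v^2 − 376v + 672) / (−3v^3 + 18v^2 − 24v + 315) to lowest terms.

By polynomial division,
  −4v^3 + 68v^2 − 376v + 672 = (4/3)(−3v^3 + 18v^2 − 24v + 315) + (44v^2 − 344v + 252)
  −3v^3 + 18v^2 − 24v + 315 = (−(3/44)v − 15/121)(44v^2 − 344v + 252) + (−(5985/121)v + 41895/121)
  44v^2 − 344v + 252 = (−(5324/5985)v + 484/665)(−(5985/121)v + 41895/121) + (0)
Last nonzero remainder: −(5985/121)v + 41895/121. Dividing through by −5985/121 gives the monic gcd v − 7.
Cancel v − 7 from numerator and denominator to get the reduced form.

(4v^2 − 40v + 96)/(3v^2 + 3v + 45)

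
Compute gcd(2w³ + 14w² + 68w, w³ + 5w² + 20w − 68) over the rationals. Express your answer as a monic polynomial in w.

Euclidean algorithm in ℚ[w]:
  2w³ + 14w² + 68w = (2)(w³ + 5w² + 20w − 68) + (4w² + 28w + 136)
  w³ + 5w² + 20w − 68 = ((1/4)w − 1/2)(4w² + 28w + 136) + (0)
Last nonzero remainder: 4w² + 28w + 136. Dividing through by 4 gives the monic gcd w² + 7w + 34.

w² + 7w + 34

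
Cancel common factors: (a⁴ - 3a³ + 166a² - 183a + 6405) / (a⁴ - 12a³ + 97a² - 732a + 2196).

(a² - 3a + 105)/(a² - 12a + 36)

Euclidean algorithm in ℚ[a]:
  a⁴ - 3a³ + 166a² - 183a + 6405 = (a⁴ - 12a³ + 97a² - 732a + 2196) + (9a³ + 69a² + 549a + 4209)
  a⁴ - 12a³ + 97a² - 732a + 2196 = ((1/9)a - 59/27)(9a³ + 69a² + 549a + 4209) + ((1681/9)a² + 102541/9)
  9a³ + 69a² + 549a + 4209 = ((81/1681)a + 621/1681)((1681/9)a² + 102541/9) + (0)
Last nonzero remainder: (1681/9)a² + 102541/9. Dividing through by 1681/9 gives the monic gcd a² + 61.
Cancel a² + 61 from numerator and denominator to get the reduced form.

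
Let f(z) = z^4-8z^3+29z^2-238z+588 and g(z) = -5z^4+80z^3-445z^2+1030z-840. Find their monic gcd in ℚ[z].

By polynomial division,
  z^4-8z^3+29z^2-238z+588 = (-1/5)(-5z^4+80z^3-445z^2+1030z-840) + (8z^3-60z^2-32z+420)
  -5z^4+80z^3-445z^2+1030z-840 = (-(5/8)z+85/16)(8z^3-60z^2-32z+420) + (-(585/4)z^2+(2925/2)z-12285/4)
  8z^3-60z^2-32z+420 = (-(32/585)z-16/117)(-(585/4)z^2+(2925/2)z-12285/4) + (0)
Last nonzero remainder: -(585/4)z^2+(2925/2)z-12285/4. Dividing through by -585/4 gives the monic gcd z^2-10z+21.

z^2-10z+21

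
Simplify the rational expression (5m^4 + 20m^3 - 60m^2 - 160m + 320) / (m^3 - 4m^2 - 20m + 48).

By polynomial division,
  5m^4 + 20m^3 - 60m^2 - 160m + 320 = (5m + 40)(m^3 - 4m^2 - 20m + 48) + (200m^2 + 400m - 1600)
  m^3 - 4m^2 - 20m + 48 = ((1/200)m - 3/100)(200m^2 + 400m - 1600) + (0)
Last nonzero remainder: 200m^2 + 400m - 1600. Dividing through by 200 gives the monic gcd m^2 + 2m - 8.
Cancel m^2 + 2m - 8 from numerator and denominator to get the reduced form.

(5m^2 + 10m - 40)/(m - 6)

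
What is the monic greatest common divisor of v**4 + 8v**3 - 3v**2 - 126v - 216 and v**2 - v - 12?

v**2 - v - 12

Apply the Euclidean algorithm:
  v**4 + 8v**3 - 3v**2 - 126v - 216 = (v**2 + 9v + 18)(v**2 - v - 12) + (0)
The last nonzero remainder v**2 - v - 12 is already monic.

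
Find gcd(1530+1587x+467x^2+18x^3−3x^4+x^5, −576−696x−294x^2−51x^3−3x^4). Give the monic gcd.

Euclidean algorithm in ℚ[x]:
  x^5−3x^4+18x^3+467x^2+1587x+1530 = (−(1/3)x+20/3)(−3x^4−51x^3−294x^2−696x−576) + (260x^3+2195x^2+6035x+5370)
  −3x^4−51x^3−294x^2−696x−576 = (−(3/260)x−267/2704)(260x^3+2195x^2+6035x+5370) + (−(20619/2704)x^2−(103095/2704)x−61857/1352)
  260x^3+2195x^2+6035x+5370 = (−(703040/20619)x−2420080/20619)(−(20619/2704)x^2−(103095/2704)x−61857/1352) + (0)
Last nonzero remainder: −(20619/2704)x^2−(103095/2704)x−61857/1352. Dividing through by −20619/2704 gives the monic gcd x^2+5x+6.

6+5x+x^2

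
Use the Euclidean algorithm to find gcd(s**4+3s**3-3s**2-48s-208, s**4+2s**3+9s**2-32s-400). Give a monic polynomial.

By polynomial division,
  s**4+3s**3-3s**2-48s-208 = (s**4+2s**3+9s**2-32s-400) + (s**3-12s**2-16s+192)
  s**4+2s**3+9s**2-32s-400 = (s+14)(s**3-12s**2-16s+192) + (193s**2-3088)
  s**3-12s**2-16s+192 = ((1/193)s-12/193)(193s**2-3088) + (0)
Last nonzero remainder: 193s**2-3088. Dividing through by 193 gives the monic gcd s**2-16.

s**2-16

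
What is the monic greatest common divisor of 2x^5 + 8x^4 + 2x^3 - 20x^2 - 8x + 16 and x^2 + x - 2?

x^2 + x - 2

Repeated division with remainder:
  2x^5 + 8x^4 + 2x^3 - 20x^2 - 8x + 16 = (2x^3 + 6x^2 - 8)(x^2 + x - 2) + (0)
The last nonzero remainder x^2 + x - 2 is already monic.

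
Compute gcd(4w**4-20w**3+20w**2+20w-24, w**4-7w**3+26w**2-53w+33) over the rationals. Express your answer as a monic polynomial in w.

w**2-4w+3

Repeated division with remainder:
  4w**4-20w**3+20w**2+20w-24 = (4)(w**4-7w**3+26w**2-53w+33) + (8w**3-84w**2+232w-156)
  w**4-7w**3+26w**2-53w+33 = ((1/8)w+7/16)(8w**3-84w**2+232w-156) + ((135/4)w**2-135w+405/4)
  8w**3-84w**2+232w-156 = ((32/135)w-208/135)((135/4)w**2-135w+405/4) + (0)
Last nonzero remainder: (135/4)w**2-135w+405/4. Dividing through by 135/4 gives the monic gcd w**2-4w+3.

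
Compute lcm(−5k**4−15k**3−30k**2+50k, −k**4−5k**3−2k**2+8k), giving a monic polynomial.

k**6+9k**5+32k**4+50k**3−12k**2−80k

Repeated division with remainder:
  −5k**4−15k**3−30k**2+50k = (5)(−k**4−5k**3−2k**2+8k) + (10k**3−20k**2+10k)
  −k**4−5k**3−2k**2+8k = (−(1/10)k−7/10)(10k**3−20k**2+10k) + (−15k**2+15k)
  10k**3−20k**2+10k = (−(2/3)k+2/3)(−15k**2+15k) + (0)
Last nonzero remainder: −15k**2+15k. Dividing through by −15 gives the monic gcd k**2−k.
Then lcm(f, g) = f·g / gcd(f, g); expanding and making the result monic gives the answer.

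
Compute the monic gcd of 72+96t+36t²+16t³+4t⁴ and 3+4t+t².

3+4t+t²

Euclidean algorithm in ℚ[t]:
  4t⁴+16t³+36t²+96t+72 = (4t²+24)(t²+4t+3) + (0)
The last nonzero remainder t²+4t+3 is already monic.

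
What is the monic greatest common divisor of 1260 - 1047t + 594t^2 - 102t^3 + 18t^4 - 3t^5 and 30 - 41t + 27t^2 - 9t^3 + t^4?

Repeated division with remainder:
  -3t^5 + 18t^4 - 102t^3 + 594t^2 - 1047t + 1260 = (-3t - 9)(t^4 - 9t^3 + 27t^2 - 41t + 30) + (-102t^3 + 714t^2 - 1326t + 1530)
  t^4 - 9t^3 + 27t^2 - 41t + 30 = (-(1/102)t + 1/51)(-102t^3 + 714t^2 - 1326t + 1530) + (0)
Last nonzero remainder: -102t^3 + 714t^2 - 1326t + 1530. Dividing through by -102 gives the monic gcd t^3 - 7t^2 + 13t - 15.

-15 + 13t - 7t^2 + t^3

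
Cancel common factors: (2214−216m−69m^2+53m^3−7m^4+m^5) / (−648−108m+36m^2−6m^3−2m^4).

By polynomial division,
  m^5−7m^4+53m^3−69m^2−216m+2214 = (−(1/2)m+5)(−2m^4−6m^3+36m^2−108m−648) + (101m^3−303m^2+5454)
  −2m^4−6m^3+36m^2−108m−648 = (−(2/101)m−12/101)(101m^3−303m^2+5454) + (0)
Last nonzero remainder: 101m^3−303m^2+5454. Dividing through by 101 gives the monic gcd m^3−3m^2+54.
Cancel m^3−3m^2+54 from numerator and denominator to get the reduced form.

(−41+4m−m^2)/(12+2m)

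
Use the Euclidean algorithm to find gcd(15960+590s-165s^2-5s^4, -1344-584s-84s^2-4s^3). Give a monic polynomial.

6+s

Apply the Euclidean algorithm:
  -5s^4-165s^2+590s+15960 = ((5/4)s-105/4)(-4s^3-84s^2-584s-1344) + (-1640s^2-13060s-19320)
  -4s^3-84s^2-584s-1344 = ((1/410)s+1069/33620)(-1640s^2-13060s-19320) + (-(204435/1681)s-1226610/1681)
  -1640s^2-13060s-19320 = ((551368/40887)s+154652/5841)(-(204435/1681)s-1226610/1681) + (0)
Last nonzero remainder: -(204435/1681)s-1226610/1681. Dividing through by -204435/1681 gives the monic gcd s+6.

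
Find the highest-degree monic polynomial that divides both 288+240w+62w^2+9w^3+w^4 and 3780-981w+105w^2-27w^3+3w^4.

Euclidean algorithm in ℚ[w]:
  w^4+9w^3+62w^2+240w+288 = (1/3)(3w^4-27w^3+105w^2-981w+3780) + (18w^3+27w^2+567w-972)
  3w^4-27w^3+105w^2-981w+3780 = ((1/6)w-7/4)(18w^3+27w^2+567w-972) + ((231/4)w^2+(693/4)w+2079)
  18w^3+27w^2+567w-972 = ((24/77)w-36/77)((231/4)w^2+(693/4)w+2079) + (0)
Last nonzero remainder: (231/4)w^2+(693/4)w+2079. Dividing through by 231/4 gives the monic gcd w^2+3w+36.

36+3w+w^2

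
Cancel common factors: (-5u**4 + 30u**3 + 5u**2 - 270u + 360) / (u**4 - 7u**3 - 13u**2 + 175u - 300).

Euclidean algorithm in ℚ[u]:
  -5u**4 + 30u**3 + 5u**2 - 270u + 360 = (-5)(u**4 - 7u**3 - 13u**2 + 175u - 300) + (-5u**3 - 60u**2 + 605u - 1140)
  u**4 - 7u**3 - 13u**2 + 175u - 300 = (-(1/5)u + 19/5)(-5u**3 - 60u**2 + 605u - 1140) + (336u**2 - 2352u + 4032)
  -5u**3 - 60u**2 + 605u - 1140 = (-(5/336)u - 95/336)(336u**2 - 2352u + 4032) + (0)
Last nonzero remainder: 336u**2 - 2352u + 4032. Dividing through by 336 gives the monic gcd u**2 - 7u + 12.
Cancel u**2 - 7u + 12 from numerator and denominator to get the reduced form.

(-5u**2 - 5u + 30)/(u**2 - 25)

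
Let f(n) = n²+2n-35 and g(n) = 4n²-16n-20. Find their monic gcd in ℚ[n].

n-5

Euclidean algorithm in ℚ[n]:
  n²+2n-35 = (1/4)(4n²-16n-20) + (6n-30)
  4n²-16n-20 = ((2/3)n+2/3)(6n-30) + (0)
Last nonzero remainder: 6n-30. Dividing through by 6 gives the monic gcd n-5.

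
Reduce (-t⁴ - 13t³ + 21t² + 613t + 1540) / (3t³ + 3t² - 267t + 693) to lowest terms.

(-t² - 9t - 20)/(3t - 9)

Euclidean algorithm in ℚ[t]:
  -t⁴ - 13t³ + 21t² + 613t + 1540 = (-(1/3)t - 4)(3t³ + 3t² - 267t + 693) + (-56t² - 224t + 4312)
  3t³ + 3t² - 267t + 693 = (-(3/56)t + 9/56)(-56t² - 224t + 4312) + (0)
Last nonzero remainder: -56t² - 224t + 4312. Dividing through by -56 gives the monic gcd t² + 4t - 77.
Cancel t² + 4t - 77 from numerator and denominator to get the reduced form.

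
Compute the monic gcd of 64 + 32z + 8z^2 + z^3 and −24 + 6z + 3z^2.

4 + z

By polynomial division,
  z^3 + 8z^2 + 32z + 64 = ((1/3)z + 2)(3z^2 + 6z − 24) + (28z + 112)
  3z^2 + 6z − 24 = ((3/28)z − 3/14)(28z + 112) + (0)
Last nonzero remainder: 28z + 112. Dividing through by 28 gives the monic gcd z + 4.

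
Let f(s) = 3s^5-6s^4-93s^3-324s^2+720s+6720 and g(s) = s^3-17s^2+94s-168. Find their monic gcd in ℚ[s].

s^2-11s+28

Repeated division with remainder:
  3s^5-6s^4-93s^3-324s^2+720s+6720 = (3s^2+45s+390)(s^3-17s^2+94s-168) + (2580s^2-28380s+72240)
  s^3-17s^2+94s-168 = ((1/2580)s-1/430)(2580s^2-28380s+72240) + (0)
Last nonzero remainder: 2580s^2-28380s+72240. Dividing through by 2580 gives the monic gcd s^2-11s+28.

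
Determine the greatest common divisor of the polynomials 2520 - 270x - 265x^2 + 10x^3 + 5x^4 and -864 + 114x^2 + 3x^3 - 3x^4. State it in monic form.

Repeated division with remainder:
  5x^4 + 10x^3 - 265x^2 - 270x + 2520 = (-5/3)(-3x^4 + 3x^3 + 114x^2 - 864) + (15x^3 - 75x^2 - 270x + 1080)
  -3x^4 + 3x^3 + 114x^2 - 864 = (-(1/5)x - 4/5)(15x^3 - 75x^2 - 270x + 1080) + (0)
Last nonzero remainder: 15x^3 - 75x^2 - 270x + 1080. Dividing through by 15 gives the monic gcd x^3 - 5x^2 - 18x + 72.

72 - 18x - 5x^2 + x^3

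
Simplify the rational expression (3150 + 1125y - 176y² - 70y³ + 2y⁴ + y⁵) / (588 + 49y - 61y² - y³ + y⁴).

(-150 - 25y + 6y² + y³)/(-28 + 3y + y²)

Apply the Euclidean algorithm:
  y⁵ + 2y⁴ - 70y³ - 176y² + 1125y + 3150 = (y + 3)(y⁴ - y³ - 61y² + 49y + 588) + (-6y³ - 42y² + 390y + 1386)
  y⁴ - y³ - 61y² + 49y + 588 = (-(1/6)y + 4/3)(-6y³ - 42y² + 390y + 1386) + (60y² - 240y - 1260)
  -6y³ - 42y² + 390y + 1386 = (-(1/10)y - 11/10)(60y² - 240y - 1260) + (0)
Last nonzero remainder: 60y² - 240y - 1260. Dividing through by 60 gives the monic gcd y² - 4y - 21.
Cancel y² - 4y - 21 from numerator and denominator to get the reduced form.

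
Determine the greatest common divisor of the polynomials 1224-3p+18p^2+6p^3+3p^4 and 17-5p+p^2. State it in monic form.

17-5p+p^2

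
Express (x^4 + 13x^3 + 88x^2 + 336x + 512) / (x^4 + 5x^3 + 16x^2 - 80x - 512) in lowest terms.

By polynomial division,
  x^4 + 13x^3 + 88x^2 + 336x + 512 = (x^4 + 5x^3 + 16x^2 - 80x - 512) + (8x^3 + 72x^2 + 416x + 1024)
  x^4 + 5x^3 + 16x^2 - 80x - 512 = ((1/8)x - 1/2)(8x^3 + 72x^2 + 416x + 1024) + (0)
Last nonzero remainder: 8x^3 + 72x^2 + 416x + 1024. Dividing through by 8 gives the monic gcd x^3 + 9x^2 + 52x + 128.
Cancel x^3 + 9x^2 + 52x + 128 from numerator and denominator to get the reduced form.

(x + 4)/(x - 4)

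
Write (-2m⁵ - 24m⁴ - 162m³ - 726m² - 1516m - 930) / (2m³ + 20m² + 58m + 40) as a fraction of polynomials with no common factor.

(-m³ - 6m² - 40m - 93)/(m + 4)

Repeated division with remainder:
  -2m⁵ - 24m⁴ - 162m³ - 726m² - 1516m - 930 = (-m² - 2m - 32)(2m³ + 20m² + 58m + 40) + (70m² + 420m + 350)
  2m³ + 20m² + 58m + 40 = ((1/35)m + 4/35)(70m² + 420m + 350) + (0)
Last nonzero remainder: 70m² + 420m + 350. Dividing through by 70 gives the monic gcd m² + 6m + 5.
Cancel m² + 6m + 5 from numerator and denominator to get the reduced form.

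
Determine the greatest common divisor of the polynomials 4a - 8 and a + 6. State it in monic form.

1

Repeated division with remainder:
  4a - 8 = (4)(a + 6) + (-32)
  a + 6 = (-(1/32)a - 3/16)(-32) + (0)
The last nonzero remainder is the constant -32, so the polynomials are coprime and gcd = 1.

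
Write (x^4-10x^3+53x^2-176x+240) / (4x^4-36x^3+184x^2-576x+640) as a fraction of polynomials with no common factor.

(x-3)/(4x-8)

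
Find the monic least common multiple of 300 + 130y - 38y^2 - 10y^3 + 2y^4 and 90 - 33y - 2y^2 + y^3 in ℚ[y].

-2700 - 720y + 687y^2 + 98y^3 - 52y^4 - 2y^5 + y^6

Apply the Euclidean algorithm:
  2y^4 - 10y^3 - 38y^2 + 130y + 300 = (2y - 6)(y^3 - 2y^2 - 33y + 90) + (16y^2 - 248y + 840)
  y^3 - 2y^2 - 33y + 90 = ((1/16)y + 27/32)(16y^2 - 248y + 840) + ((495/4)y - 2475/4)
  16y^2 - 248y + 840 = ((64/495)y - 224/165)((495/4)y - 2475/4) + (0)
Last nonzero remainder: (495/4)y - 2475/4. Dividing through by 495/4 gives the monic gcd y - 5.
Then lcm(f, g) = f·g / gcd(f, g); expanding and making the result monic gives the answer.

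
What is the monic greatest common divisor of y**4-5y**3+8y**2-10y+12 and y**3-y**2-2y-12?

Repeated division with remainder:
  y**4-5y**3+8y**2-10y+12 = (y-4)(y**3-y**2-2y-12) + (6y**2-6y-36)
  y**3-y**2-2y-12 = ((1/6)y)(6y**2-6y-36) + (4y-12)
  6y**2-6y-36 = ((3/2)y+3)(4y-12) + (0)
Last nonzero remainder: 4y-12. Dividing through by 4 gives the monic gcd y-3.

y-3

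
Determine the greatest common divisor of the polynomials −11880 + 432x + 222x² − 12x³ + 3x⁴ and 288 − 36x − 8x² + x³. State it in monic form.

−36 + x²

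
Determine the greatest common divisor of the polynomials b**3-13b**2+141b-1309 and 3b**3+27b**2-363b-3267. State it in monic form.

b-11

Euclidean algorithm in ℚ[b]:
  b**3-13b**2+141b-1309 = (1/3)(3b**3+27b**2-363b-3267) + (-22b**2+262b-220)
  3b**3+27b**2-363b-3267 = (-(3/22)b-345/121)(-22b**2+262b-220) + ((42837/121)b-42837/11)
  -22b**2+262b-220 = (-(2662/42837)b+2420/42837)((42837/121)b-42837/11) + (0)
Last nonzero remainder: (42837/121)b-42837/11. Dividing through by 42837/121 gives the monic gcd b-11.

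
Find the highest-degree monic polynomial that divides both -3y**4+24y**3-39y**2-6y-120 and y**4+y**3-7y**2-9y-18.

Repeated division with remainder:
  -3y**4+24y**3-39y**2-6y-120 = (-3)(y**4+y**3-7y**2-9y-18) + (27y**3-60y**2-33y-174)
  y**4+y**3-7y**2-9y-18 = ((1/27)y+29/243)(27y**3-60y**2-33y-174) + ((112/81)y**2+(112/81)y+224/81)
  27y**3-60y**2-33y-174 = ((2187/112)y-7047/112)((112/81)y**2+(112/81)y+224/81) + (0)
Last nonzero remainder: (112/81)y**2+(112/81)y+224/81. Dividing through by 112/81 gives the monic gcd y**2+y+2.

y**2+y+2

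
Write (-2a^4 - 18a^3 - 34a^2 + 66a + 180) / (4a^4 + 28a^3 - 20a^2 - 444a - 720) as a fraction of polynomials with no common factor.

By polynomial division,
  -2a^4 - 18a^3 - 34a^2 + 66a + 180 = (-1/2)(4a^4 + 28a^3 - 20a^2 - 444a - 720) + (-4a^3 - 44a^2 - 156a - 180)
  4a^4 + 28a^3 - 20a^2 - 444a - 720 = (-a + 4)(-4a^3 - 44a^2 - 156a - 180) + (0)
Last nonzero remainder: -4a^3 - 44a^2 - 156a - 180. Dividing through by -4 gives the monic gcd a^3 + 11a^2 + 39a + 45.
Cancel a^3 + 11a^2 + 39a + 45 from numerator and denominator to get the reduced form.

(-a + 2)/(2a - 8)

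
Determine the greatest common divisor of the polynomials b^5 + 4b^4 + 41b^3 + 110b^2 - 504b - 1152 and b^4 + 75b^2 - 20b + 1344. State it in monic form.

b^2 + b + 48

Euclidean algorithm in ℚ[b]:
  b^5 + 4b^4 + 41b^3 + 110b^2 - 504b - 1152 = (b + 4)(b^4 + 75b^2 - 20b + 1344) + (-34b^3 - 170b^2 - 1768b - 6528)
  b^4 + 75b^2 - 20b + 1344 = (-(1/34)b + 5/34)(-34b^3 - 170b^2 - 1768b - 6528) + (48b^2 + 48b + 2304)
  -34b^3 - 170b^2 - 1768b - 6528 = (-(17/24)b - 17/6)(48b^2 + 48b + 2304) + (0)
Last nonzero remainder: 48b^2 + 48b + 2304. Dividing through by 48 gives the monic gcd b^2 + b + 48.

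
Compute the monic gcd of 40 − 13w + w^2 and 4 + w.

By polynomial division,
  w^2 − 13w + 40 = (w − 17)(w + 4) + (108)
  w + 4 = ((1/108)w + 1/27)(108) + (0)
The last nonzero remainder is the constant 108, so the polynomials are coprime and gcd = 1.

1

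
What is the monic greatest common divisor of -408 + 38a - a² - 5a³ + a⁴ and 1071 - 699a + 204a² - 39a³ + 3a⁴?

Euclidean algorithm in ℚ[a]:
  a⁴ - 5a³ - a² + 38a - 408 = (1/3)(3a⁴ - 39a³ + 204a² - 699a + 1071) + (8a³ - 69a² + 271a - 765)
  3a⁴ - 39a³ + 204a² - 699a + 1071 = ((3/8)a - 105/64)(8a³ - 69a² + 271a - 765) + (-(693/64)a² + (2079/64)a - 11781/64)
  8a³ - 69a² + 271a - 765 = (-(512/693)a + 320/77)(-(693/64)a² + (2079/64)a - 11781/64) + (0)
Last nonzero remainder: -(693/64)a² + (2079/64)a - 11781/64. Dividing through by -693/64 gives the monic gcd a² - 3a + 17.

17 - 3a + a²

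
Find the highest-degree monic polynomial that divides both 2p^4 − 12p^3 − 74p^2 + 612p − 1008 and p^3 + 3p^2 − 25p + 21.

Repeated division with remainder:
  2p^4 − 12p^3 − 74p^2 + 612p − 1008 = (2p − 18)(p^3 + 3p^2 − 25p + 21) + (30p^2 + 120p − 630)
  p^3 + 3p^2 − 25p + 21 = ((1/30)p − 1/30)(30p^2 + 120p − 630) + (0)
Last nonzero remainder: 30p^2 + 120p − 630. Dividing through by 30 gives the monic gcd p^2 + 4p − 21.

p^2 + 4p − 21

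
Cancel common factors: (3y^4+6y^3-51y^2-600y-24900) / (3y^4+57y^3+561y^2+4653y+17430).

(y-10)/(y+7)

Euclidean algorithm in ℚ[y]:
  3y^4+6y^3-51y^2-600y-24900 = (3y^4+57y^3+561y^2+4653y+17430) + (-51y^3-612y^2-5253y-42330)
  3y^4+57y^3+561y^2+4653y+17430 = (-(1/17)y-7/17)(-51y^3-612y^2-5253y-42330) + (0)
Last nonzero remainder: -51y^3-612y^2-5253y-42330. Dividing through by -51 gives the monic gcd y^3+12y^2+103y+830.
Cancel y^3+12y^2+103y+830 from numerator and denominator to get the reduced form.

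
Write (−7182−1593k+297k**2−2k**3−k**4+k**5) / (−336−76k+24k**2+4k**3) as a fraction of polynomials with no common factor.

Apply the Euclidean algorithm:
  k**5−k**4−2k**3+297k**2−1593k−7182 = ((1/4)k**2−(7/4)k+59/4)(4k**3+24k**2−76k−336) + (−106k**2−1060k−2226)
  4k**3+24k**2−76k−336 = (−(2/53)k+8/53)(−106k**2−1060k−2226) + (0)
Last nonzero remainder: −106k**2−1060k−2226. Dividing through by −106 gives the monic gcd k**2+10k+21.
Cancel k**2+10k+21 from numerator and denominator to get the reduced form.

(−342+87k−11k**2+k**3)/(−16+4k)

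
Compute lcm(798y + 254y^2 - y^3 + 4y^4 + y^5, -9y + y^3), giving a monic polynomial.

-2394y + 36y^2 + 257y^3 - 13y^4 + y^5 + y^6

Euclidean algorithm in ℚ[y]:
  y^5 + 4y^4 - y^3 + 254y^2 + 798y = (y^2 + 4y + 8)(y^3 - 9y) + (290y^2 + 870y)
  y^3 - 9y = ((1/290)y - 3/290)(290y^2 + 870y) + (0)
Last nonzero remainder: 290y^2 + 870y. Dividing through by 290 gives the monic gcd y^2 + 3y.
Then lcm(f, g) = f·g / gcd(f, g); expanding and making the result monic gives the answer.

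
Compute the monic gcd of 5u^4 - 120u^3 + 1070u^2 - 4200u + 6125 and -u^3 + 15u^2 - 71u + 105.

Apply the Euclidean algorithm:
  5u^4 - 120u^3 + 1070u^2 - 4200u + 6125 = (-5u + 45)(-u^3 + 15u^2 - 71u + 105) + (40u^2 - 480u + 1400)
  -u^3 + 15u^2 - 71u + 105 = (-(1/40)u + 3/40)(40u^2 - 480u + 1400) + (0)
Last nonzero remainder: 40u^2 - 480u + 1400. Dividing through by 40 gives the monic gcd u^2 - 12u + 35.

u^2 - 12u + 35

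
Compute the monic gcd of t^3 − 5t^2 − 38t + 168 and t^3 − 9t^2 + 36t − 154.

t − 7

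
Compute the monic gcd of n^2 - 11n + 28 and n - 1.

By polynomial division,
  n^2 - 11n + 28 = (n - 10)(n - 1) + (18)
  n - 1 = ((1/18)n - 1/18)(18) + (0)
The last nonzero remainder is the constant 18, so the polynomials are coprime and gcd = 1.

1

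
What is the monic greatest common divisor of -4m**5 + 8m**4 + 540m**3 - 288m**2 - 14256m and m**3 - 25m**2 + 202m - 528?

m**2 - 17m + 66

Euclidean algorithm in ℚ[m]:
  -4m**5 + 8m**4 + 540m**3 - 288m**2 - 14256m = (-4m**2 - 92m - 952)(m**3 - 25m**2 + 202m - 528) + (-7616m**2 + 129472m - 502656)
  m**3 - 25m**2 + 202m - 528 = (-(1/7616)m + 1/952)(-7616m**2 + 129472m - 502656) + (0)
Last nonzero remainder: -7616m**2 + 129472m - 502656. Dividing through by -7616 gives the monic gcd m**2 - 17m + 66.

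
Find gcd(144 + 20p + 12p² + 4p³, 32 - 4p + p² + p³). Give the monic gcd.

4 + p

By polynomial division,
  4p³ + 12p² + 20p + 144 = (4)(p³ + p² - 4p + 32) + (8p² + 36p + 16)
  p³ + p² - 4p + 32 = ((1/8)p - 7/16)(8p² + 36p + 16) + ((39/4)p + 39)
  8p² + 36p + 16 = ((32/39)p + 16/39)((39/4)p + 39) + (0)
Last nonzero remainder: (39/4)p + 39. Dividing through by 39/4 gives the monic gcd p + 4.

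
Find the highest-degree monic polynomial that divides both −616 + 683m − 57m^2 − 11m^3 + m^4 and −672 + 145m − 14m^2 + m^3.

By polynomial division,
  m^4 − 11m^3 − 57m^2 + 683m − 616 = (m + 3)(m^3 − 14m^2 + 145m − 672) + (−160m^2 + 920m + 1400)
  m^3 − 14m^2 + 145m − 672 = (−(1/160)m + 33/640)(−160m^2 + 920m + 1400) + ((1701/16)m − 11907/16)
  −160m^2 + 920m + 1400 = (−(2560/1701)m − 3200/1701)((1701/16)m − 11907/16) + (0)
Last nonzero remainder: (1701/16)m − 11907/16. Dividing through by 1701/16 gives the monic gcd m − 7.

−7 + m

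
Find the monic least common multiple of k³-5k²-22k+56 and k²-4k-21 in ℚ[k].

Euclidean algorithm in ℚ[k]:
  k³-5k²-22k+56 = (k-1)(k²-4k-21) + (-5k+35)
  k²-4k-21 = (-(1/5)k-3/5)(-5k+35) + (0)
Last nonzero remainder: -5k+35. Dividing through by -5 gives the monic gcd k-7.
Then lcm(f, g) = f·g / gcd(f, g); expanding and making the result monic gives the answer.

k⁴-2k³-37k²-10k+168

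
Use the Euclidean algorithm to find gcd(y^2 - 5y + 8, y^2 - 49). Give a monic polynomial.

Euclidean algorithm in ℚ[y]:
  y^2 - 5y + 8 = (y^2 - 49) + (-5y + 57)
  y^2 - 49 = (-(1/5)y - 57/25)(-5y + 57) + (2024/25)
  -5y + 57 = (-(125/2024)y + 1425/2024)(2024/25) + (0)
The last nonzero remainder is the constant 2024/25, so the polynomials are coprime and gcd = 1.

1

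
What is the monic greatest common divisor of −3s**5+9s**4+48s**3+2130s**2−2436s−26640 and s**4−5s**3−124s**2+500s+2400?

Euclidean algorithm in ℚ[s]:
  −3s**5+9s**4+48s**3+2130s**2−2436s−26640 = (−3s−6)(s**4−5s**3−124s**2+500s+2400) + (−354s**3+2886s**2+7764s−12240)
  s**4−5s**3−124s**2+500s+2400 = (−(1/354)s−31/3481)(−354s**3+2886s**2+7764s−12240) + (−(265832/3481)s**2+(1860824/3481)s+7974960/3481)
  −354s**3+2886s**2+7764s−12240 = ((616137/132916)s−177531/33229)(−(265832/3481)s**2+(1860824/3481)s+7974960/3481) + (0)
Last nonzero remainder: −(265832/3481)s**2+(1860824/3481)s+7974960/3481. Dividing through by −265832/3481 gives the monic gcd s**2−7s−30.

s**2−7s−30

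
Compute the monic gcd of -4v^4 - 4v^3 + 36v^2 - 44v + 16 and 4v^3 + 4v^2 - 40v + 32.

v^2 + 3v - 4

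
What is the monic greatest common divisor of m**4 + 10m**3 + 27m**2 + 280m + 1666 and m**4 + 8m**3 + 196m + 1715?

Repeated division with remainder:
  m**4 + 10m**3 + 27m**2 + 280m + 1666 = (m**4 + 8m**3 + 196m + 1715) + (2m**3 + 27m**2 + 84m - 49)
  m**4 + 8m**3 + 196m + 1715 = ((1/2)m - 11/4)(2m**3 + 27m**2 + 84m - 49) + ((129/4)m**2 + (903/2)m + 6321/4)
  2m**3 + 27m**2 + 84m - 49 = ((8/129)m - 4/129)((129/4)m**2 + (903/2)m + 6321/4) + (0)
Last nonzero remainder: (129/4)m**2 + (903/2)m + 6321/4. Dividing through by 129/4 gives the monic gcd m**2 + 14m + 49.

m**2 + 14m + 49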